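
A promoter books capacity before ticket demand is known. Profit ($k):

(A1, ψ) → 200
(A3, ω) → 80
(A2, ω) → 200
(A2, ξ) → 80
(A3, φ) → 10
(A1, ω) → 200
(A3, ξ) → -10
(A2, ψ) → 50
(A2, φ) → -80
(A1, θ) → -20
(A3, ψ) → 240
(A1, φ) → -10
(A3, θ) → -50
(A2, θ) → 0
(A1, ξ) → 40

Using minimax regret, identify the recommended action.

A1

Column bests: θ=0, φ=10, ψ=240, ω=200, ξ=80.
A1 regrets: 20, 20, 40, 0, 40 → max 40
A2 regrets: 0, 90, 190, 0, 0 → max 190
A3 regrets: 50, 0, 0, 120, 90 → max 120
Smallest max regret = 40 → A1.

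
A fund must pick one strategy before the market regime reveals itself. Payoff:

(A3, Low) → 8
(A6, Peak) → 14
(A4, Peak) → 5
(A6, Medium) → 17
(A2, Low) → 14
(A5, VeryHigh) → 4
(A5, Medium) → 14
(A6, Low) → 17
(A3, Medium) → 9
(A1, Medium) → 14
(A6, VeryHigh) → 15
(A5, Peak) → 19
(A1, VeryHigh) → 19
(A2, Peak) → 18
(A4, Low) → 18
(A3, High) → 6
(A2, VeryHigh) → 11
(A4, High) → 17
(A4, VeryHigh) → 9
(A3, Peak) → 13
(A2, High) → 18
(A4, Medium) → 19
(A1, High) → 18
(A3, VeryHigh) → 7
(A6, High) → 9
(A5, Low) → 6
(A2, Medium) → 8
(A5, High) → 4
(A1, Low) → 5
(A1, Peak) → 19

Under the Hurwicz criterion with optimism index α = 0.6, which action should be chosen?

A2

A1: 0.6·19 + 0.4·5 = 13.4
A2: 0.6·18 + 0.4·8 = 14
A3: 0.6·13 + 0.4·6 = 10.2
A4: 0.6·19 + 0.4·5 = 13.4
A5: 0.6·19 + 0.4·4 = 13
A6: 0.6·17 + 0.4·9 = 13.8
Highest Hurwicz score = 14 → A2.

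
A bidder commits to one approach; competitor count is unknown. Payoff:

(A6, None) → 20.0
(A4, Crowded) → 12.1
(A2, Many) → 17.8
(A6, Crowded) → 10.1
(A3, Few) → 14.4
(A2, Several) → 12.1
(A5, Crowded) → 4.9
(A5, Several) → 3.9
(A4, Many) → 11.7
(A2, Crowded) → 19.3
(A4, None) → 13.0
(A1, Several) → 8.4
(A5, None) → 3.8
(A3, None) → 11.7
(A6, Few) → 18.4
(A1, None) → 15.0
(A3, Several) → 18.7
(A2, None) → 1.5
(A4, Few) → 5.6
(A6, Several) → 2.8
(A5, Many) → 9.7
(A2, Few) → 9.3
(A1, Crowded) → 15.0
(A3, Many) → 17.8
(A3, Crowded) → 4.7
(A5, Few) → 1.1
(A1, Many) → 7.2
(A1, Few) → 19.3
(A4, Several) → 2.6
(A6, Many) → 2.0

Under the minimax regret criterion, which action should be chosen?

A1

Column bests: None=20.0, Few=19.3, Several=18.7, Many=17.8, Crowded=19.3.
A1 regrets: 5.0, 0.0, 10.3, 10.6, 4.3 → max 10.6
A2 regrets: 18.5, 10.0, 6.6, 0.0, 0.0 → max 18.5
A3 regrets: 8.3, 4.9, 0.0, 0.0, 14.6 → max 14.6
A4 regrets: 7.0, 13.7, 16.1, 6.1, 7.2 → max 16.1
A5 regrets: 16.2, 18.2, 14.8, 8.1, 14.4 → max 18.2
A6 regrets: 0.0, 0.9, 15.9, 15.8, 9.2 → max 15.9
Smallest max regret = 10.6 → A1.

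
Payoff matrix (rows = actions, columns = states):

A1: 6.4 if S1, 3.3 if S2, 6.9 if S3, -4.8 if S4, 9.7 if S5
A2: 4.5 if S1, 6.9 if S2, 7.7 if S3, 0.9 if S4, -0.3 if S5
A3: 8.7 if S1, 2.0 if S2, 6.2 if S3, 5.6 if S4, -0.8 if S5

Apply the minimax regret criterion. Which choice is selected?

Column bests: S1=8.7, S2=6.9, S3=7.7, S4=5.6, S5=9.7.
A1 regrets: 2.3, 3.6, 0.8, 10.4, 0.0 → max 10.4
A2 regrets: 4.2, 0.0, 0.0, 4.7, 10.0 → max 10.0
A3 regrets: 0.0, 4.9, 1.5, 0.0, 10.5 → max 10.5
Smallest max regret = 10.0 → A2.

A2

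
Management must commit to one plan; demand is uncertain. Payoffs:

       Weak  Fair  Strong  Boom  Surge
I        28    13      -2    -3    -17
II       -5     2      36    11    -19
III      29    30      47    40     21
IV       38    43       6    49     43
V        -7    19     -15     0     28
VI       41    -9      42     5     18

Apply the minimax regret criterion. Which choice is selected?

Column bests: Weak=41, Fair=43, Strong=47, Boom=49, Surge=43.
I regrets: 13, 30, 49, 52, 60 → max 60
II regrets: 46, 41, 11, 38, 62 → max 62
III regrets: 12, 13, 0, 9, 22 → max 22
IV regrets: 3, 0, 41, 0, 0 → max 41
V regrets: 48, 24, 62, 49, 15 → max 62
VI regrets: 0, 52, 5, 44, 25 → max 52
Smallest max regret = 22 → III.

III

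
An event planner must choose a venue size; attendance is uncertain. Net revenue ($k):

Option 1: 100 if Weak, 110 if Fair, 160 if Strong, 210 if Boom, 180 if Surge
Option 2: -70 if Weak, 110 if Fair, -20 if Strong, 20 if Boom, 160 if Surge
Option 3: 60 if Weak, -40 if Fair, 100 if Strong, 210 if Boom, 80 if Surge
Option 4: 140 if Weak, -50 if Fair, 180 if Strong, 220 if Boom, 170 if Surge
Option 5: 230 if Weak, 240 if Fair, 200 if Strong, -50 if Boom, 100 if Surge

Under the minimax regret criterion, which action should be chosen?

Option 1

Column bests: Weak=230, Fair=240, Strong=200, Boom=220, Surge=180.
Option 1 regrets: 130, 130, 40, 10, 0 → max 130
Option 2 regrets: 300, 130, 220, 200, 20 → max 300
Option 3 regrets: 170, 280, 100, 10, 100 → max 280
Option 4 regrets: 90, 290, 20, 0, 10 → max 290
Option 5 regrets: 0, 0, 0, 270, 80 → max 270
Smallest max regret = 130 → Option 1.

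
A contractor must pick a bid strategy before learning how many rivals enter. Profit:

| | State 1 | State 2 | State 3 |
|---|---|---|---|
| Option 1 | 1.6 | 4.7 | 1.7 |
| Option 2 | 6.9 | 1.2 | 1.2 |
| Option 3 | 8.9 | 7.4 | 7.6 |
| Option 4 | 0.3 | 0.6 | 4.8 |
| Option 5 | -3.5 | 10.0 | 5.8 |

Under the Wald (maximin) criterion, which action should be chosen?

Row minima: Option 1=1.6, Option 2=1.2, Option 3=7.4, Option 4=0.3, Option 5=-3.5
Best worst-case = 7.4 → Option 3.

Option 3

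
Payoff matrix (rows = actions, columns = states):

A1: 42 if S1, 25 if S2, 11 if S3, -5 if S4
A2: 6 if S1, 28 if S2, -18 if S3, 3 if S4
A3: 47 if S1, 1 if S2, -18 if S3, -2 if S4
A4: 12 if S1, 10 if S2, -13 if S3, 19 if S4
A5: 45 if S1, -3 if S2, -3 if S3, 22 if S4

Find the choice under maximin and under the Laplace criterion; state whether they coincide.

maximin → A5; laplace → A1 (disagree)

Row minima: A1=-5, A2=-18, A3=-18, A4=-13, A5=-3
Best worst-case = -3 → A5.
Row averages: A1=18.25, A2=4.75, A3=7, A4=7, A5=15.25
Highest average = 18.25 → A1.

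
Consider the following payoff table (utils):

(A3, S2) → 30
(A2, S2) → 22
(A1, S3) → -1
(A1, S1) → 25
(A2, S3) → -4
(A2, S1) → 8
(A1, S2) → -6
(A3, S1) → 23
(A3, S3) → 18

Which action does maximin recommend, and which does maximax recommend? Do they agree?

maximin → A3; maximax → A3 (agree)

Row minima: A1=-6, A2=-4, A3=18
Best worst-case = 18 → A3.
Row maxima: A1=25, A2=22, A3=30
Best best-case = 30 → A3.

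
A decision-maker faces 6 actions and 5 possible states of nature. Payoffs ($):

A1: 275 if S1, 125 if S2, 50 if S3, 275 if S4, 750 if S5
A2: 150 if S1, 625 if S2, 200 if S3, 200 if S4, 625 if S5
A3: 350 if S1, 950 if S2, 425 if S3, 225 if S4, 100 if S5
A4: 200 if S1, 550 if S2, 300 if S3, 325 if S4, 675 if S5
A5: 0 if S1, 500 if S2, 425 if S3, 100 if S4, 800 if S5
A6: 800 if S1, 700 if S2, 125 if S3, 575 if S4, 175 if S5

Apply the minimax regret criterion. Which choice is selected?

Column bests: S1=800, S2=950, S3=425, S4=575, S5=800.
A1 regrets: 525, 825, 375, 300, 50 → max 825
A2 regrets: 650, 325, 225, 375, 175 → max 650
A3 regrets: 450, 0, 0, 350, 700 → max 700
A4 regrets: 600, 400, 125, 250, 125 → max 600
A5 regrets: 800, 450, 0, 475, 0 → max 800
A6 regrets: 0, 250, 300, 0, 625 → max 625
Smallest max regret = 600 → A4.

A4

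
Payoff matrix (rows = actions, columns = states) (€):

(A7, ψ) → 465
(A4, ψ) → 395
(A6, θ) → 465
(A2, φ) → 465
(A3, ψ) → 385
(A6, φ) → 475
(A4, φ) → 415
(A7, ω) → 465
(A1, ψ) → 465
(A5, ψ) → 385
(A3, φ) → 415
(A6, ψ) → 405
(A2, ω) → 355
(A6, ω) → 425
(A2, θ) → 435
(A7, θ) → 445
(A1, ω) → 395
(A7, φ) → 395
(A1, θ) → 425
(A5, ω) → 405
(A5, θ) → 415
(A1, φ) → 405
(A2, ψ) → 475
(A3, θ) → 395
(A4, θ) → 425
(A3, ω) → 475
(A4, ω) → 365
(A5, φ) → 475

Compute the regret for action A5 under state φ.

0

Best payoff under φ is 475.
Regret = 475 − 475 = 0.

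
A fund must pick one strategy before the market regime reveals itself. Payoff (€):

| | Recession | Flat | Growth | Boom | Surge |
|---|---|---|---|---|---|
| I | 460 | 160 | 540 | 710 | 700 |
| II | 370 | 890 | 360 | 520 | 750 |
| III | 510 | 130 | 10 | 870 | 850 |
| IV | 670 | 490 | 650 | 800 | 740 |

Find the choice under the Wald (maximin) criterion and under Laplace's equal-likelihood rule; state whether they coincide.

maximin → IV; laplace → IV (agree)

Row minima: I=160, II=360, III=10, IV=490
Best worst-case = 490 → IV.
Row averages: I=514, II=578, III=474, IV=670
Highest average = 670 → IV.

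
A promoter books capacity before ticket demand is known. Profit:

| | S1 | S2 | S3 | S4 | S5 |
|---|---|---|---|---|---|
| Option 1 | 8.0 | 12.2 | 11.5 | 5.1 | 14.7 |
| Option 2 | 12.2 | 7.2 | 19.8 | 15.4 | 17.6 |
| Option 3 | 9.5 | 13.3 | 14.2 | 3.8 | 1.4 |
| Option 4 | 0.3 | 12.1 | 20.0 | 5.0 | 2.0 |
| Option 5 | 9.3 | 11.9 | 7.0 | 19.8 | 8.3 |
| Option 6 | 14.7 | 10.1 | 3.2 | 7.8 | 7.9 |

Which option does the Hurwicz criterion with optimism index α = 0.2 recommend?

Option 1: 0.2·14.7 + 0.8·5.1 = 7.02
Option 2: 0.2·19.8 + 0.8·7.2 = 9.72
Option 3: 0.2·14.2 + 0.8·1.4 = 3.96
Option 4: 0.2·20.0 + 0.8·0.3 = 4.24
Option 5: 0.2·19.8 + 0.8·7.0 = 9.56
Option 6: 0.2·14.7 + 0.8·3.2 = 5.5
Highest Hurwicz score = 9.72 → Option 2.

Option 2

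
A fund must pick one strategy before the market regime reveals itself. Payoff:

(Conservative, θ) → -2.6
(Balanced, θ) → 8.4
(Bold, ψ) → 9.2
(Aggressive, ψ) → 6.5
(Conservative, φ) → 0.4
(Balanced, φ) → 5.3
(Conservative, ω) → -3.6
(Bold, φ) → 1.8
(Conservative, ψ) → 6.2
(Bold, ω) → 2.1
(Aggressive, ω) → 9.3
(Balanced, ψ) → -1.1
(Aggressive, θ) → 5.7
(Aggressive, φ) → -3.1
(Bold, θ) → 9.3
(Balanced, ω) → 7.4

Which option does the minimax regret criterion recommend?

Bold

Column bests: θ=9.3, φ=5.3, ψ=9.2, ω=9.3.
Conservative regrets: 11.9, 4.9, 3.0, 12.9 → max 12.9
Balanced regrets: 0.9, 0.0, 10.3, 1.9 → max 10.3
Aggressive regrets: 3.6, 8.4, 2.7, 0.0 → max 8.4
Bold regrets: 0.0, 3.5, 0.0, 7.2 → max 7.2
Smallest max regret = 7.2 → Bold.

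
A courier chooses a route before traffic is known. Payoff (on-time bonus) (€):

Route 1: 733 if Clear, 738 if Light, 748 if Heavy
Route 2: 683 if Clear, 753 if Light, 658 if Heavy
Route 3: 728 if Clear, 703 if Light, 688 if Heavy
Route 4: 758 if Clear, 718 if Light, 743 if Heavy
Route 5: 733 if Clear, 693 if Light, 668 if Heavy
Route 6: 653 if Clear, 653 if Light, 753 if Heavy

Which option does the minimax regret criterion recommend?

Route 1

Column bests: Clear=758, Light=753, Heavy=753.
Route 1 regrets: 25, 15, 5 → max 25
Route 2 regrets: 75, 0, 95 → max 95
Route 3 regrets: 30, 50, 65 → max 65
Route 4 regrets: 0, 35, 10 → max 35
Route 5 regrets: 25, 60, 85 → max 85
Route 6 regrets: 105, 100, 0 → max 105
Smallest max regret = 25 → Route 1.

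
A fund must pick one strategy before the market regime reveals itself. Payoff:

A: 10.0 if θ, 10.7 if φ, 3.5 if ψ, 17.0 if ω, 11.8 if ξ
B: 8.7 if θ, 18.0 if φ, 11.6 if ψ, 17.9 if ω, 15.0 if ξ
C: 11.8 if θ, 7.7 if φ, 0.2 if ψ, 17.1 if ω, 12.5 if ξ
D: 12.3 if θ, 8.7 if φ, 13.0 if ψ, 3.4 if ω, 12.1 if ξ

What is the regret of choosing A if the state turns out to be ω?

Best payoff under ω is 17.9.
Regret = 17.9 − 17.0 = 0.9.

0.9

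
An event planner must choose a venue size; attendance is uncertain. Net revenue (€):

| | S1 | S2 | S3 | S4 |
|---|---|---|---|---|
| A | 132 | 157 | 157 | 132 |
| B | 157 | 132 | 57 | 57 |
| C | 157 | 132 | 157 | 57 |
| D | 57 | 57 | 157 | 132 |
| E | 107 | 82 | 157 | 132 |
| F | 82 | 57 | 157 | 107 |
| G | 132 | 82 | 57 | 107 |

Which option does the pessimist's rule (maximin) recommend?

A

Row minima: A=132, B=57, C=57, D=57, E=82, F=57, G=57
Best worst-case = 132 → A.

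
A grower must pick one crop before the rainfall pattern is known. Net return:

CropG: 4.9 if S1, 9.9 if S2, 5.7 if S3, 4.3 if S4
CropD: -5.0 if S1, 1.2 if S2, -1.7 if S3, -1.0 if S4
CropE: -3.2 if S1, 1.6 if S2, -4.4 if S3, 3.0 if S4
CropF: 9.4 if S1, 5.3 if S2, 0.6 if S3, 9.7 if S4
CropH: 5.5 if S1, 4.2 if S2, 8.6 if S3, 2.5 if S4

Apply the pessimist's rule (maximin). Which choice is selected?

CropG

Row minima: CropG=4.3, CropD=-5.0, CropE=-4.4, CropF=0.6, CropH=2.5
Best worst-case = 4.3 → CropG.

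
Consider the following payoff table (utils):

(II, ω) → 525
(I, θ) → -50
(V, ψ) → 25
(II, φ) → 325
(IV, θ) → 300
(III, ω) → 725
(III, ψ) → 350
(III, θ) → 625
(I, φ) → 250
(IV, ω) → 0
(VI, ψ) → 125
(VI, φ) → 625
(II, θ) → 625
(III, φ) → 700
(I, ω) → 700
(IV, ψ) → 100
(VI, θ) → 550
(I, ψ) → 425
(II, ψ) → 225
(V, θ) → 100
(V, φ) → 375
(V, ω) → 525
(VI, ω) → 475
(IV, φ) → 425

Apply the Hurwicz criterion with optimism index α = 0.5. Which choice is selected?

I: 0.5·700 + 0.5·(-50) = 325
II: 0.5·625 + 0.5·225 = 425
III: 0.5·725 + 0.5·350 = 537.5
IV: 0.5·425 + 0.5·0 = 212.5
V: 0.5·525 + 0.5·25 = 275
VI: 0.5·625 + 0.5·125 = 375
Highest Hurwicz score = 537.5 → III.

III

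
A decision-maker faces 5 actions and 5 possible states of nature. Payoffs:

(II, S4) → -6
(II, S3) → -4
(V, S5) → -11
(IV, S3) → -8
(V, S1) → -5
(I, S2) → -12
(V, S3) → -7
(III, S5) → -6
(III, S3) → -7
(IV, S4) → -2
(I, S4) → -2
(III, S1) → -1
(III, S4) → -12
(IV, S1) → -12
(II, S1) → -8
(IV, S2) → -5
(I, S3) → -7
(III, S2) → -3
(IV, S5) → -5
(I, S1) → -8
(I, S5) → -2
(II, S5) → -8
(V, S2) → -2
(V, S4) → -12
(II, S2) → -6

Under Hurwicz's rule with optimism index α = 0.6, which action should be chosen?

III

I: 0.6·(-2) + 0.4·(-12) = -6
II: 0.6·(-4) + 0.4·(-8) = -5.6
III: 0.6·(-1) + 0.4·(-12) = -5.4
IV: 0.6·(-2) + 0.4·(-12) = -6
V: 0.6·(-2) + 0.4·(-12) = -6
Highest Hurwicz score = -5.4 → III.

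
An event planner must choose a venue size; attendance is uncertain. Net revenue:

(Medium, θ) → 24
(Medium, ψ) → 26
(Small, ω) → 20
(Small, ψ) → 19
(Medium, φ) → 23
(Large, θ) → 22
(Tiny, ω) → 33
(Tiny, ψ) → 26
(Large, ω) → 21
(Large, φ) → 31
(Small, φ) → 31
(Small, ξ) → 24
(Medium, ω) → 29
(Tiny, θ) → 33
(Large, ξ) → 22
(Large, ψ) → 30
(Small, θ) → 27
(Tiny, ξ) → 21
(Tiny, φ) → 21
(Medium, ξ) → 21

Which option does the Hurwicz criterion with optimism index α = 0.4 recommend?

Tiny

Tiny: 0.4·33 + 0.6·21 = 25.8
Small: 0.4·31 + 0.6·19 = 23.8
Medium: 0.4·29 + 0.6·21 = 24.2
Large: 0.4·31 + 0.6·21 = 25
Highest Hurwicz score = 25.8 → Tiny.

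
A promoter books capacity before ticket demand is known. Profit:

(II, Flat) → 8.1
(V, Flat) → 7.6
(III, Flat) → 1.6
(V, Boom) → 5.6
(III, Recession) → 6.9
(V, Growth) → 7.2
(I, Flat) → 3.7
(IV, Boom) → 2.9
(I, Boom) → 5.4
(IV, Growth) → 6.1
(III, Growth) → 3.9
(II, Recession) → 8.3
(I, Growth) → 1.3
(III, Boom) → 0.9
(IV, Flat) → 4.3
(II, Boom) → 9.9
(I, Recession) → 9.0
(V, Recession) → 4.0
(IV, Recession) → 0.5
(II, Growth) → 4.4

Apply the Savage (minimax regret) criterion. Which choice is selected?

II

Column bests: Recession=9.0, Flat=8.1, Growth=7.2, Boom=9.9.
I regrets: 0.0, 4.4, 5.9, 4.5 → max 5.9
II regrets: 0.7, 0.0, 2.8, 0.0 → max 2.8
III regrets: 2.1, 6.5, 3.3, 9.0 → max 9.0
IV regrets: 8.5, 3.8, 1.1, 7.0 → max 8.5
V regrets: 5.0, 0.5, 0.0, 4.3 → max 5.0
Smallest max regret = 2.8 → II.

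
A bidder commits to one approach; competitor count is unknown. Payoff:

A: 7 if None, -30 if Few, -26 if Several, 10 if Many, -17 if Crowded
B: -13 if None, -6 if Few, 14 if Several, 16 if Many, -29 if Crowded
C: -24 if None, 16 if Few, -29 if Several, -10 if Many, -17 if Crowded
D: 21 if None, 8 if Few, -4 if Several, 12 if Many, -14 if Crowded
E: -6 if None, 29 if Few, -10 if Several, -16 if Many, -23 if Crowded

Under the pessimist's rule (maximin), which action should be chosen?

Row minima: A=-30, B=-29, C=-29, D=-14, E=-23
Best worst-case = -14 → D.

D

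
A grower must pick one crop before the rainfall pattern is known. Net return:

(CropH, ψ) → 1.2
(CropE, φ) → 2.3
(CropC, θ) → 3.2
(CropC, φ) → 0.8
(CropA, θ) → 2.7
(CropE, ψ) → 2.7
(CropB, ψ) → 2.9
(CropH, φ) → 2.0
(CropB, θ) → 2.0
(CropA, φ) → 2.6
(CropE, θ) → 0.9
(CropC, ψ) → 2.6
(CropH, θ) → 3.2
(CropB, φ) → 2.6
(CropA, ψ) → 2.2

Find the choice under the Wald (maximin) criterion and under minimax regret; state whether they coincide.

maximin → CropA; minimax regret → CropA (agree)

Row minima: CropB=2.0, CropA=2.2, CropH=1.2, CropC=0.8, CropE=0.9
Best worst-case = 2.2 → CropA.
Column bests: θ=3.2, φ=2.6, ψ=2.9.
CropB regrets: 1.2, 0.0, 0.0 → max 1.2
CropA regrets: 0.5, 0.0, 0.7 → max 0.7
CropH regrets: 0.0, 0.6, 1.7 → max 1.7
CropC regrets: 0.0, 1.8, 0.3 → max 1.8
CropE regrets: 2.3, 0.3, 0.2 → max 2.3
Smallest max regret = 0.7 → CropA.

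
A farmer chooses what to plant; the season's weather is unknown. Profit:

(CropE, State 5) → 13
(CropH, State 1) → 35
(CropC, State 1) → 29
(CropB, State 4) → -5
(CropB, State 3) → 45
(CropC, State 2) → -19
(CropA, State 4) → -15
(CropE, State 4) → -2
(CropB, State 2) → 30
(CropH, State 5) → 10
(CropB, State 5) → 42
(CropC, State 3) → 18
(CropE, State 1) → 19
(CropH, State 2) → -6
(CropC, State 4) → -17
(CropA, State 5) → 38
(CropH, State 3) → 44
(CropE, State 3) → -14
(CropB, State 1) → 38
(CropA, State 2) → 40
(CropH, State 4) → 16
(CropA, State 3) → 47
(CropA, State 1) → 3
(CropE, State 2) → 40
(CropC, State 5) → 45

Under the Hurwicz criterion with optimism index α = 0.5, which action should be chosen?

CropA: 0.5·47 + 0.5·(-15) = 16
CropC: 0.5·45 + 0.5·(-19) = 13
CropH: 0.5·44 + 0.5·(-6) = 19
CropE: 0.5·40 + 0.5·(-14) = 13
CropB: 0.5·45 + 0.5·(-5) = 20
Highest Hurwicz score = 20 → CropB.

CropB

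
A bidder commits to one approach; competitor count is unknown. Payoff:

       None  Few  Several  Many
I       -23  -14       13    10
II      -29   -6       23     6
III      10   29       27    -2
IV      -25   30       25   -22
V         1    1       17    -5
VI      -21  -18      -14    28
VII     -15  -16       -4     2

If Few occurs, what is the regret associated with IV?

Best payoff under Few is 30.
Regret = 30 − 30 = 0.

0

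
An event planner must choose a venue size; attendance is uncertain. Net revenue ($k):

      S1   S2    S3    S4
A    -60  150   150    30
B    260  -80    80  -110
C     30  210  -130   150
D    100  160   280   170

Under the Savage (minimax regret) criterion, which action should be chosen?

D

Column bests: S1=260, S2=210, S3=280, S4=170.
A regrets: 320, 60, 130, 140 → max 320
B regrets: 0, 290, 200, 280 → max 290
C regrets: 230, 0, 410, 20 → max 410
D regrets: 160, 50, 0, 0 → max 160
Smallest max regret = 160 → D.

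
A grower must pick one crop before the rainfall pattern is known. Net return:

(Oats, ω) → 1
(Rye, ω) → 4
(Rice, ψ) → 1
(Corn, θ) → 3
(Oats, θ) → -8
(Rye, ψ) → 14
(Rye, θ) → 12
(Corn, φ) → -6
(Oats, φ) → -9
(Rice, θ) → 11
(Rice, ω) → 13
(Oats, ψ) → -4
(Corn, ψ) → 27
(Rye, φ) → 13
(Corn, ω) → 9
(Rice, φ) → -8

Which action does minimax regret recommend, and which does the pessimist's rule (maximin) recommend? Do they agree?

Column bests: θ=12, φ=13, ψ=27, ω=13.
Oats regrets: 20, 22, 31, 12 → max 31
Rice regrets: 1, 21, 26, 0 → max 26
Corn regrets: 9, 19, 0, 4 → max 19
Rye regrets: 0, 0, 13, 9 → max 13
Smallest max regret = 13 → Rye.
Row minima: Oats=-9, Rice=-8, Corn=-6, Rye=4
Best worst-case = 4 → Rye.

minimax regret → Rye; maximin → Rye (agree)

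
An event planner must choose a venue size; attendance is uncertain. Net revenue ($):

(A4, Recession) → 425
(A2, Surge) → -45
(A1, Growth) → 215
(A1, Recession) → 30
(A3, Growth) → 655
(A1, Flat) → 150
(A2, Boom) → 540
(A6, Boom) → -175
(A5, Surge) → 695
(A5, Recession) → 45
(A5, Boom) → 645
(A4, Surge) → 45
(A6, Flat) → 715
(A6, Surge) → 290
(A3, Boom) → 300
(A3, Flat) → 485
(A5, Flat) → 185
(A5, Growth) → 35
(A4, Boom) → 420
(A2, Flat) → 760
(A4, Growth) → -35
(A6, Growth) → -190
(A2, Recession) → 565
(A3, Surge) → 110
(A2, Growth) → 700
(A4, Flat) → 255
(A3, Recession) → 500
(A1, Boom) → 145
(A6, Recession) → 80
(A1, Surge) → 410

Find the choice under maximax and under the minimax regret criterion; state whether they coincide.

Row maxima: A1=410, A2=760, A3=655, A4=425, A5=695, A6=715
Best best-case = 760 → A2.
Column bests: Recession=565, Flat=760, Growth=700, Boom=645, Surge=695.
A1 regrets: 535, 610, 485, 500, 285 → max 610
A2 regrets: 0, 0, 0, 105, 740 → max 740
A3 regrets: 65, 275, 45, 345, 585 → max 585
A4 regrets: 140, 505, 735, 225, 650 → max 735
A5 regrets: 520, 575, 665, 0, 0 → max 665
A6 regrets: 485, 45, 890, 820, 405 → max 890
Smallest max regret = 585 → A3.

maximax → A2; minimax regret → A3 (disagree)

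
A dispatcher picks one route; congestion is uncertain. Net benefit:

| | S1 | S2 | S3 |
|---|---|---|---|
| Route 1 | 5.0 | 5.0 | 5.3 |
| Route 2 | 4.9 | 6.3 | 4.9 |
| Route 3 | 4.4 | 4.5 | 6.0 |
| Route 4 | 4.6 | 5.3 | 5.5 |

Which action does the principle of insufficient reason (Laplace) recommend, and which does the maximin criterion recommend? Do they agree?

laplace → Route 2; maximin → Route 1 (disagree)

Row averages: Route 1=5.1, Route 2=161/30, Route 3=149/30, Route 4=77/15
Highest average = 161/30 → Route 2.
Row minima: Route 1=5.0, Route 2=4.9, Route 3=4.4, Route 4=4.6
Best worst-case = 5.0 → Route 1.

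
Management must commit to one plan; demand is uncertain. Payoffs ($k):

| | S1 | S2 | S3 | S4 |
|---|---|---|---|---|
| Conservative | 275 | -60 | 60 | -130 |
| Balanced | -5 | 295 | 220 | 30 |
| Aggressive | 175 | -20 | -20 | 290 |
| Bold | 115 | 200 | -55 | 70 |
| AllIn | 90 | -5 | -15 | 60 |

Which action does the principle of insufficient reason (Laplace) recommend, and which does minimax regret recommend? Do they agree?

Row averages: Conservative=36.25, Balanced=135, Aggressive=106.25, Bold=82.5, AllIn=32.5
Highest average = 135 → Balanced.
Column bests: S1=275, S2=295, S3=220, S4=290.
Conservative regrets: 0, 355, 160, 420 → max 420
Balanced regrets: 280, 0, 0, 260 → max 280
Aggressive regrets: 100, 315, 240, 0 → max 315
Bold regrets: 160, 95, 275, 220 → max 275
AllIn regrets: 185, 300, 235, 230 → max 300
Smallest max regret = 275 → Bold.

laplace → Balanced; minimax regret → Bold (disagree)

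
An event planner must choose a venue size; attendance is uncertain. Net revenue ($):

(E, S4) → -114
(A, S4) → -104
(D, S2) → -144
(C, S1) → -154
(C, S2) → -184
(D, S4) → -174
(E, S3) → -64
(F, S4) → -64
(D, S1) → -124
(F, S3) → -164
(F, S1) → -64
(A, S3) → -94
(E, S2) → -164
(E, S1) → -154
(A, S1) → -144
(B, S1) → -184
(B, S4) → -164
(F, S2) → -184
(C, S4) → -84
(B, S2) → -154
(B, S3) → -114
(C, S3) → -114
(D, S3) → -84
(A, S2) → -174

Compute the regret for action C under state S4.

20

Best payoff under S4 is -64.
Regret = -64 − (-84) = 20.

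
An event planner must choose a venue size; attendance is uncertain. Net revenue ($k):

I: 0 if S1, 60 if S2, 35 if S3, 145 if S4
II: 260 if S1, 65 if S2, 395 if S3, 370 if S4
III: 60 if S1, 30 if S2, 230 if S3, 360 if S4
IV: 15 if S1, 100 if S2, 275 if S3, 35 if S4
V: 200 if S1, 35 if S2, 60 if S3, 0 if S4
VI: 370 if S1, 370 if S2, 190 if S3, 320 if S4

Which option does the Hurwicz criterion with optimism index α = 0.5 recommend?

I: 0.5·145 + 0.5·0 = 72.5
II: 0.5·395 + 0.5·65 = 230
III: 0.5·360 + 0.5·30 = 195
IV: 0.5·275 + 0.5·15 = 145
V: 0.5·200 + 0.5·0 = 100
VI: 0.5·370 + 0.5·190 = 280
Highest Hurwicz score = 280 → VI.

VI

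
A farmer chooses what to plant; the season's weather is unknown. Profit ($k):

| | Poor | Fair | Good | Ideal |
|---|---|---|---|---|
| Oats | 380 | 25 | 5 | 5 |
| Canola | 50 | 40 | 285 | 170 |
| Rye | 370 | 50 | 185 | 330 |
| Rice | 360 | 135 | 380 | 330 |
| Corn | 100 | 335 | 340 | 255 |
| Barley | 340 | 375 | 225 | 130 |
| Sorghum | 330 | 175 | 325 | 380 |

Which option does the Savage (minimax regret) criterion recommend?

Column bests: Poor=380, Fair=375, Good=380, Ideal=380.
Oats regrets: 0, 350, 375, 375 → max 375
Canola regrets: 330, 335, 95, 210 → max 335
Rye regrets: 10, 325, 195, 50 → max 325
Rice regrets: 20, 240, 0, 50 → max 240
Corn regrets: 280, 40, 40, 125 → max 280
Barley regrets: 40, 0, 155, 250 → max 250
Sorghum regrets: 50, 200, 55, 0 → max 200
Smallest max regret = 200 → Sorghum.

Sorghum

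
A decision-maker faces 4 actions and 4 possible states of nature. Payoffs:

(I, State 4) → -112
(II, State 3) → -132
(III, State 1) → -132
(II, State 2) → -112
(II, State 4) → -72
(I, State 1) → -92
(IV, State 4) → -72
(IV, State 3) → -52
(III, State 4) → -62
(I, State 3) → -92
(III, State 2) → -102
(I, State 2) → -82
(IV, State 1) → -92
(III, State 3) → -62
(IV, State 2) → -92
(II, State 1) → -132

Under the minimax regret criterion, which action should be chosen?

IV

Column bests: State 1=-92, State 2=-82, State 3=-52, State 4=-62.
I regrets: 0, 0, 40, 50 → max 50
II regrets: 40, 30, 80, 10 → max 80
III regrets: 40, 20, 10, 0 → max 40
IV regrets: 0, 10, 0, 10 → max 10
Smallest max regret = 10 → IV.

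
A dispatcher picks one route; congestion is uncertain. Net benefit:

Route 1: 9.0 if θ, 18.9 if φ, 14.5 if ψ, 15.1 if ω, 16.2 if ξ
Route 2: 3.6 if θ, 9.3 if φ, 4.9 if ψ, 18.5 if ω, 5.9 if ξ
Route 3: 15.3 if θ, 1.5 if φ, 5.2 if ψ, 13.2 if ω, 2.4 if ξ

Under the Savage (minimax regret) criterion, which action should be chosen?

Route 1

Column bests: θ=15.3, φ=18.9, ψ=14.5, ω=18.5, ξ=16.2.
Route 1 regrets: 6.3, 0.0, 0.0, 3.4, 0.0 → max 6.3
Route 2 regrets: 11.7, 9.6, 9.6, 0.0, 10.3 → max 11.7
Route 3 regrets: 0.0, 17.4, 9.3, 5.3, 13.8 → max 17.4
Smallest max regret = 6.3 → Route 1.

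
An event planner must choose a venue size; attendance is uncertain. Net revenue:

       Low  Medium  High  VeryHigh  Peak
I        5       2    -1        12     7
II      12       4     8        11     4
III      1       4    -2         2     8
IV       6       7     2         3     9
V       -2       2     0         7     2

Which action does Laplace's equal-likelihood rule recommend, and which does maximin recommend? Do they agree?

laplace → II; maximin → II (agree)

Row averages: I=5, II=7.8, III=2.6, IV=5.4, V=1.8
Highest average = 7.8 → II.
Row minima: I=-1, II=4, III=-2, IV=2, V=-2
Best worst-case = 4 → II.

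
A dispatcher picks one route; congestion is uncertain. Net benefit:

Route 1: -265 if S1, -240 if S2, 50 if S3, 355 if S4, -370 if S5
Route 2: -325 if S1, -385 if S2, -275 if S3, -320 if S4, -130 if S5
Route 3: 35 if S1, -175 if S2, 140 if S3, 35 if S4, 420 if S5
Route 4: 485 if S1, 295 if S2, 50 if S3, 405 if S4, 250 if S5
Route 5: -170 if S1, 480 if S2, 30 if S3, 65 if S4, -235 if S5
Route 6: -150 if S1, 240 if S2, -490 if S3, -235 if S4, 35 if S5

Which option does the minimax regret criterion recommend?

Column bests: S1=485, S2=480, S3=140, S4=405, S5=420.
Route 1 regrets: 750, 720, 90, 50, 790 → max 790
Route 2 regrets: 810, 865, 415, 725, 550 → max 865
Route 3 regrets: 450, 655, 0, 370, 0 → max 655
Route 4 regrets: 0, 185, 90, 0, 170 → max 185
Route 5 regrets: 655, 0, 110, 340, 655 → max 655
Route 6 regrets: 635, 240, 630, 640, 385 → max 640
Smallest max regret = 185 → Route 4.

Route 4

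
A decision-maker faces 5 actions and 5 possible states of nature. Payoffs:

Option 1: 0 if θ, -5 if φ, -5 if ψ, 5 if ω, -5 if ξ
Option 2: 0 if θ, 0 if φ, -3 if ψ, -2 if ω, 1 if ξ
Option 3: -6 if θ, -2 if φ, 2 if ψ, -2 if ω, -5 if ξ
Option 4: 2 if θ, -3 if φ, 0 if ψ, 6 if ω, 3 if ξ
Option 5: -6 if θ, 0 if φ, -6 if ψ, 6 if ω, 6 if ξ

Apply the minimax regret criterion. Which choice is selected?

Option 4

Column bests: θ=2, φ=0, ψ=2, ω=6, ξ=6.
Option 1 regrets: 2, 5, 7, 1, 11 → max 11
Option 2 regrets: 2, 0, 5, 8, 5 → max 8
Option 3 regrets: 8, 2, 0, 8, 11 → max 11
Option 4 regrets: 0, 3, 2, 0, 3 → max 3
Option 5 regrets: 8, 0, 8, 0, 0 → max 8
Smallest max regret = 3 → Option 4.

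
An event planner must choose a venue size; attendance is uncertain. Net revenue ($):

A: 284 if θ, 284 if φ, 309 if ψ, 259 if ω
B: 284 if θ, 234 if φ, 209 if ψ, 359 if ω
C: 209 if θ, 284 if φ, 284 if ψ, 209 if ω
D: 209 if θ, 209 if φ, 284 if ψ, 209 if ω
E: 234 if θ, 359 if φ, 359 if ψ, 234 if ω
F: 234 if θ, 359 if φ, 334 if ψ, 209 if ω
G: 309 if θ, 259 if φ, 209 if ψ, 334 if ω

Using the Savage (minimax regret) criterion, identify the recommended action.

A

Column bests: θ=309, φ=359, ψ=359, ω=359.
A regrets: 25, 75, 50, 100 → max 100
B regrets: 25, 125, 150, 0 → max 150
C regrets: 100, 75, 75, 150 → max 150
D regrets: 100, 150, 75, 150 → max 150
E regrets: 75, 0, 0, 125 → max 125
F regrets: 75, 0, 25, 150 → max 150
G regrets: 0, 100, 150, 25 → max 150
Smallest max regret = 100 → A.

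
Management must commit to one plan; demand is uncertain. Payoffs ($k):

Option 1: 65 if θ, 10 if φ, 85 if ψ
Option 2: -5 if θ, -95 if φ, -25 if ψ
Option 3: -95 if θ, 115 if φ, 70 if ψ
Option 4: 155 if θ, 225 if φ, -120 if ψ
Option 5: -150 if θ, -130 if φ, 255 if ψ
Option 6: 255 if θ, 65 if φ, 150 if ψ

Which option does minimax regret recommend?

Option 6

Column bests: θ=255, φ=225, ψ=255.
Option 1 regrets: 190, 215, 170 → max 215
Option 2 regrets: 260, 320, 280 → max 320
Option 3 regrets: 350, 110, 185 → max 350
Option 4 regrets: 100, 0, 375 → max 375
Option 5 regrets: 405, 355, 0 → max 405
Option 6 regrets: 0, 160, 105 → max 160
Smallest max regret = 160 → Option 6.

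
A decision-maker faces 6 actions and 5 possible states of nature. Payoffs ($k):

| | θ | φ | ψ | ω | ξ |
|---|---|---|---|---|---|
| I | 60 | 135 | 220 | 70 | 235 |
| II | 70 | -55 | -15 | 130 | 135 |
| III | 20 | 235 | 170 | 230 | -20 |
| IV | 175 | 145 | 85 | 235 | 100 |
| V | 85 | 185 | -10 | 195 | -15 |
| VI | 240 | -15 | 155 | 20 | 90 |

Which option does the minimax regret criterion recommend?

Column bests: θ=240, φ=235, ψ=220, ω=235, ξ=235.
I regrets: 180, 100, 0, 165, 0 → max 180
II regrets: 170, 290, 235, 105, 100 → max 290
III regrets: 220, 0, 50, 5, 255 → max 255
IV regrets: 65, 90, 135, 0, 135 → max 135
V regrets: 155, 50, 230, 40, 250 → max 250
VI regrets: 0, 250, 65, 215, 145 → max 250
Smallest max regret = 135 → IV.

IV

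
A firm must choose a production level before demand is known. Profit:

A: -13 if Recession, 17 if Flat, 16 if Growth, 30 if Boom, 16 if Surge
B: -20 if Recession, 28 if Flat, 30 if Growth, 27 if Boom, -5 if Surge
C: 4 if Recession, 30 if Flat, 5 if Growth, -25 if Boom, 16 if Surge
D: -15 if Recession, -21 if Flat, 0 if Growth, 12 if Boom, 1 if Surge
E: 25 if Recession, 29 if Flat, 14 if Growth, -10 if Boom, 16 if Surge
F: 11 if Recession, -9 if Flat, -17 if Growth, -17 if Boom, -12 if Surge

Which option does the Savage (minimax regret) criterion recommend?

Column bests: Recession=25, Flat=30, Growth=30, Boom=30, Surge=16.
A regrets: 38, 13, 14, 0, 0 → max 38
B regrets: 45, 2, 0, 3, 21 → max 45
C regrets: 21, 0, 25, 55, 0 → max 55
D regrets: 40, 51, 30, 18, 15 → max 51
E regrets: 0, 1, 16, 40, 0 → max 40
F regrets: 14, 39, 47, 47, 28 → max 47
Smallest max regret = 38 → A.

A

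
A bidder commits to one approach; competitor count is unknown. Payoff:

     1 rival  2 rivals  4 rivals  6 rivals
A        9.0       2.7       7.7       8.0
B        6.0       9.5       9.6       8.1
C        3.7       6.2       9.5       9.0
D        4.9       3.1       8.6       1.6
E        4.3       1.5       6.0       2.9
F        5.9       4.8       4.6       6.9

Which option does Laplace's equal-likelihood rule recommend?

B

Row averages: A=6.85, B=8.3, C=7.1, D=4.55, E=3.675, F=5.55
Highest average = 8.3 → B.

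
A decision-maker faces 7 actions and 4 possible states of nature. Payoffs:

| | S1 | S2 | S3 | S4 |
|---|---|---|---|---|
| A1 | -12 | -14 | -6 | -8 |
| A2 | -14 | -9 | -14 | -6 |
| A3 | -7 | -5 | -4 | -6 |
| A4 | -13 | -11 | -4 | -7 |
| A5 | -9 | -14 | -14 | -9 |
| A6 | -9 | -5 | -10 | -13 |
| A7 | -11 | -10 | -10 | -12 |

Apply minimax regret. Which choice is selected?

A3

Column bests: S1=-7, S2=-5, S3=-4, S4=-6.
A1 regrets: 5, 9, 2, 2 → max 9
A2 regrets: 7, 4, 10, 0 → max 10
A3 regrets: 0, 0, 0, 0 → max 0
A4 regrets: 6, 6, 0, 1 → max 6
A5 regrets: 2, 9, 10, 3 → max 10
A6 regrets: 2, 0, 6, 7 → max 7
A7 regrets: 4, 5, 6, 6 → max 6
Smallest max regret = 0 → A3.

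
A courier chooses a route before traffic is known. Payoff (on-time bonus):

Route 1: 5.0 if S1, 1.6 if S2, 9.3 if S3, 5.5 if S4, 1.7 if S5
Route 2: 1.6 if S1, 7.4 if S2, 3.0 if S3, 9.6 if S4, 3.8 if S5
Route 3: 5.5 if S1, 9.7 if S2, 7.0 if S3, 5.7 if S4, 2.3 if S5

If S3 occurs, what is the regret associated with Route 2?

6.3

Best payoff under S3 is 9.3.
Regret = 9.3 − 3.0 = 6.3.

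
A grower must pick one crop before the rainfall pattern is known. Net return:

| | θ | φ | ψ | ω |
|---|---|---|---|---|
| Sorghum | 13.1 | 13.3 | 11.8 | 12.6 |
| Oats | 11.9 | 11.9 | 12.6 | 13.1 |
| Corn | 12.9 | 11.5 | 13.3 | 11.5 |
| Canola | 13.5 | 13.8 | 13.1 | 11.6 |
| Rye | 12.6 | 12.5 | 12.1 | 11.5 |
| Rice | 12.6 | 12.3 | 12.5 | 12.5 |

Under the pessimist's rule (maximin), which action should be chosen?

Rice

Row minima: Sorghum=11.8, Oats=11.9, Corn=11.5, Canola=11.6, Rye=11.5, Rice=12.3
Best worst-case = 12.3 → Rice.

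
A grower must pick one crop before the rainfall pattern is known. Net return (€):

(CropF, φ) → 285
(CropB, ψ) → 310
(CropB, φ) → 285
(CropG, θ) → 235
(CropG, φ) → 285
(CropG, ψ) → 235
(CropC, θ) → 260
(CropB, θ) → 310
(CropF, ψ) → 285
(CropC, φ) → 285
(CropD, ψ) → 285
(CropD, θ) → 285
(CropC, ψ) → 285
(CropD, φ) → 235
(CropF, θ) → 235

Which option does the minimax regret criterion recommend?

CropB

Column bests: θ=310, φ=285, ψ=310.
CropG regrets: 75, 0, 75 → max 75
CropF regrets: 75, 0, 25 → max 75
CropC regrets: 50, 0, 25 → max 50
CropB regrets: 0, 0, 0 → max 0
CropD regrets: 25, 50, 25 → max 50
Smallest max regret = 0 → CropB.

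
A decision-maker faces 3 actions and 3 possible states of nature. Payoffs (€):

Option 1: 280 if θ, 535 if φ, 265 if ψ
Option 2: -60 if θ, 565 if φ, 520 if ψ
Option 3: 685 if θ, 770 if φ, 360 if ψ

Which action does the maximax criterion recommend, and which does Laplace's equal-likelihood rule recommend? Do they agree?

Row maxima: Option 1=535, Option 2=565, Option 3=770
Best best-case = 770 → Option 3.
Row averages: Option 1=360, Option 2=1025/3, Option 3=605
Highest average = 605 → Option 3.

maximax → Option 3; laplace → Option 3 (agree)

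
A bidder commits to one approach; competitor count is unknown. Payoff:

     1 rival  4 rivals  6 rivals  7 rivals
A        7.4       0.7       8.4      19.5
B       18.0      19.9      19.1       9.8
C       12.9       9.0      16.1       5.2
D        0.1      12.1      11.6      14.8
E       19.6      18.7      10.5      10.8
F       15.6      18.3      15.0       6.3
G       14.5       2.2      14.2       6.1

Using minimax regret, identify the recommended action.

Column bests: 1 rival=19.6, 4 rivals=19.9, 6 rivals=19.1, 7 rivals=19.5.
A regrets: 12.2, 19.2, 10.7, 0.0 → max 19.2
B regrets: 1.6, 0.0, 0.0, 9.7 → max 9.7
C regrets: 6.7, 10.9, 3.0, 14.3 → max 14.3
D regrets: 19.5, 7.8, 7.5, 4.7 → max 19.5
E regrets: 0.0, 1.2, 8.6, 8.7 → max 8.7
F regrets: 4.0, 1.6, 4.1, 13.2 → max 13.2
G regrets: 5.1, 17.7, 4.9, 13.4 → max 17.7
Smallest max regret = 8.7 → E.

E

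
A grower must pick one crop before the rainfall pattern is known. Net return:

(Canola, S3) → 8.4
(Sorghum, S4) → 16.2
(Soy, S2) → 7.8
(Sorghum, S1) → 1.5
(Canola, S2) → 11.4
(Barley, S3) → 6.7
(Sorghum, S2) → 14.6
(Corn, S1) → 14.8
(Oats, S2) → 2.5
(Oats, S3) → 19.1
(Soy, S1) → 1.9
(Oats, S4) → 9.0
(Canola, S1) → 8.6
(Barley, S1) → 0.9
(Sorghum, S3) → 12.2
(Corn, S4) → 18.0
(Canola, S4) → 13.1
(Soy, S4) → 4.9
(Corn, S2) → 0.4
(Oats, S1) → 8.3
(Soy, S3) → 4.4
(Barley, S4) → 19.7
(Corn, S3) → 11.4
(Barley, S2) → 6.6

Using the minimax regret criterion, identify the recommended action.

Column bests: S1=14.8, S2=14.6, S3=19.1, S4=19.7.
Sorghum regrets: 13.3, 0.0, 6.9, 3.5 → max 13.3
Oats regrets: 6.5, 12.1, 0.0, 10.7 → max 12.1
Soy regrets: 12.9, 6.8, 14.7, 14.8 → max 14.8
Canola regrets: 6.2, 3.2, 10.7, 6.6 → max 10.7
Corn regrets: 0.0, 14.2, 7.7, 1.7 → max 14.2
Barley regrets: 13.9, 8.0, 12.4, 0.0 → max 13.9
Smallest max regret = 10.7 → Canola.

Canola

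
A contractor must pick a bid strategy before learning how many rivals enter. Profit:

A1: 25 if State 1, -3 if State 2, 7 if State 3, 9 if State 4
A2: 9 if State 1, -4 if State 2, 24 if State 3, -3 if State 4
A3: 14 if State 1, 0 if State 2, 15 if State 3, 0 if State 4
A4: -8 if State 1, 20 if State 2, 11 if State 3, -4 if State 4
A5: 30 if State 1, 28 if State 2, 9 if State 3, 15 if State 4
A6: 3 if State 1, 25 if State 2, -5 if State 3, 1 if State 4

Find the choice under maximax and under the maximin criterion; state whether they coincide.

maximax → A5; maximin → A5 (agree)

Row maxima: A1=25, A2=24, A3=15, A4=20, A5=30, A6=25
Best best-case = 30 → A5.
Row minima: A1=-3, A2=-4, A3=0, A4=-8, A5=9, A6=-5
Best worst-case = 9 → A5.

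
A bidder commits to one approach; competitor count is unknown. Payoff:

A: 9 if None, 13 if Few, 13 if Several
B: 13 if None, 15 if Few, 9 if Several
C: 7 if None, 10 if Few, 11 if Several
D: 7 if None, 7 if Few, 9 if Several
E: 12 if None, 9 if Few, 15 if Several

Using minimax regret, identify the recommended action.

Column bests: None=13, Few=15, Several=15.
A regrets: 4, 2, 2 → max 4
B regrets: 0, 0, 6 → max 6
C regrets: 6, 5, 4 → max 6
D regrets: 6, 8, 6 → max 8
E regrets: 1, 6, 0 → max 6
Smallest max regret = 4 → A.

A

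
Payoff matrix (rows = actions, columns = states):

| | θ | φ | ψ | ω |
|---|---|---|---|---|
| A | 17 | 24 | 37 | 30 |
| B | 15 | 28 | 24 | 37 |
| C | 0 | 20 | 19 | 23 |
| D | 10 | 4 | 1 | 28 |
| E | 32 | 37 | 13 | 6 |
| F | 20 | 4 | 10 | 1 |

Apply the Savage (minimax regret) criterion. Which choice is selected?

Column bests: θ=32, φ=37, ψ=37, ω=37.
A regrets: 15, 13, 0, 7 → max 15
B regrets: 17, 9, 13, 0 → max 17
C regrets: 32, 17, 18, 14 → max 32
D regrets: 22, 33, 36, 9 → max 36
E regrets: 0, 0, 24, 31 → max 31
F regrets: 12, 33, 27, 36 → max 36
Smallest max regret = 15 → A.

A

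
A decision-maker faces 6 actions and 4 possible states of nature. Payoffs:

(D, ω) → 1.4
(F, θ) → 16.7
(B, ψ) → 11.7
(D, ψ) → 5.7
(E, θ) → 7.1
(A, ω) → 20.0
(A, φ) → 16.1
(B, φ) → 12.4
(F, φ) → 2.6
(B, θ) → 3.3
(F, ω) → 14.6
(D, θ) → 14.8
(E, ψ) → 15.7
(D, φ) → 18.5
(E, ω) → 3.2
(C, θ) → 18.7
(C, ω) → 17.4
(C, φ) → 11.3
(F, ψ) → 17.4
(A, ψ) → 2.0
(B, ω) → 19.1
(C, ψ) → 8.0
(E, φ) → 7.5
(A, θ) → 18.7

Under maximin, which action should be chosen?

C

Row minima: A=2.0, B=3.3, C=8.0, D=1.4, E=3.2, F=2.6
Best worst-case = 8.0 → C.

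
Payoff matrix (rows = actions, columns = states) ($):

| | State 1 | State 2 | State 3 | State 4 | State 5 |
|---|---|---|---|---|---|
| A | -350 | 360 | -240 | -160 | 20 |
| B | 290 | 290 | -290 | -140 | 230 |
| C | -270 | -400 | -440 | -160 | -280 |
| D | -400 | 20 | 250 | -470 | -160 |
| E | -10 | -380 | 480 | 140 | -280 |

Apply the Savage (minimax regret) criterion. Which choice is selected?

D

Column bests: State 1=290, State 2=360, State 3=480, State 4=140, State 5=230.
A regrets: 640, 0, 720, 300, 210 → max 720
B regrets: 0, 70, 770, 280, 0 → max 770
C regrets: 560, 760, 920, 300, 510 → max 920
D regrets: 690, 340, 230, 610, 390 → max 690
E regrets: 300, 740, 0, 0, 510 → max 740
Smallest max regret = 690 → D.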